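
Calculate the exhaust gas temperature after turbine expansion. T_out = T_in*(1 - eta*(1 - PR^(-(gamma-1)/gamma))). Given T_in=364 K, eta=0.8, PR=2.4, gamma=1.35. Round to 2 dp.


T_out = T_in * (1 - eta * (1 - PR^(-(gamma-1)/gamma)))
Exponent = -(1.35-1)/1.35 = -0.25925926
PR^exp = 2.4^(-0.25925926) = 0.79694200
Factor = 1 - 0.8*(1 - 0.79694200) = 0.83755360
T_out = 364 * 0.83755360 = 304.87 K


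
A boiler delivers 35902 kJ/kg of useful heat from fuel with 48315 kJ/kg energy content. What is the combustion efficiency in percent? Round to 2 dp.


Efficiency = (Q_useful / Q_fuel) * 100
Efficiency = (35902 / 48315) * 100
Efficiency = 0.7431 * 100 = 74.31%


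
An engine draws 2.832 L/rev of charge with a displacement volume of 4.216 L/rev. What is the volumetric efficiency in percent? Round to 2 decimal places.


eta_v = (V_actual / V_disp) * 100
Ratio = 2.832 / 4.216 = 0.6717
eta_v = 0.6717 * 100 = 67.17%


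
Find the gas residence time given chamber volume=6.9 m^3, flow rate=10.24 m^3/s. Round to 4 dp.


tau = V / Q_flow
tau = 6.9 / 10.24 = 0.6738 s


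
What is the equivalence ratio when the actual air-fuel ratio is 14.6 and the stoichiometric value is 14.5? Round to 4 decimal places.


phi = AFR_stoich / AFR_actual
phi = 14.5 / 14.6 = 0.9932


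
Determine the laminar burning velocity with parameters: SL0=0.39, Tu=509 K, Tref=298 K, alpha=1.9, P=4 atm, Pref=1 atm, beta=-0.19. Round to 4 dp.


SL = SL0 * (Tu/Tref)^alpha * (P/Pref)^beta
T ratio = 509/298 = 1.70805369
(T ratio)^alpha = 1.70805369^1.9 = 2.765368
(P/Pref)^beta = 4^(-0.19) = 0.768438
SL = 0.39 * 2.765368 * 0.768438 = 0.8288 m/s


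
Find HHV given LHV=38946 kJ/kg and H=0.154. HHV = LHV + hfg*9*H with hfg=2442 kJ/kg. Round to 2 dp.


HHV = LHV + hfg * 9 * H
Water addition = 2442 * 9 * 0.154 = 3384.612 kJ/kg
HHV = 38946 + 3384.612 = 42330.61 kJ/kg


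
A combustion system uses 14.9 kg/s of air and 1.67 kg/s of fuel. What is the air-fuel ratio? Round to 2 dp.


AFR = m_air / m_fuel
AFR = 14.9 / 1.67 = 8.92


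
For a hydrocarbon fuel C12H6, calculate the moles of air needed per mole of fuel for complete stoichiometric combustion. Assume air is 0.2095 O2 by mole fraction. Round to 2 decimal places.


Balanced combustion: C12H6 + 13.5 O2 -> 12 CO2 + 3 H2O
O2 needed = C + H/4 = 12 + 6/4 = 13.50 moles
Air moles = O2 / 0.2095 = 13.50 / 0.2095 = 64.44 moles air


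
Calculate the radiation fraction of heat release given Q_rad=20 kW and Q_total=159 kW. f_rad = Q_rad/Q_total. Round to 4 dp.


f_rad = Q_rad / Q_total
f_rad = 20 / 159 = 0.1258


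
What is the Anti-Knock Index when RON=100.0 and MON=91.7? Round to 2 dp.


AKI = (RON + MON) / 2
AKI = (100.0 + 91.7) / 2
AKI = 191.7 / 2 = 95.85


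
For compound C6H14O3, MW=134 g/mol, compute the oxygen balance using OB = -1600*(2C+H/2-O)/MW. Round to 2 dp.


OB = -1600 * (2C + H/2 - O) / MW
Inner = 2*6 + 14/2 - 3 = 16.00
OB = -1600 * 16.00 / 134 = -191.04%


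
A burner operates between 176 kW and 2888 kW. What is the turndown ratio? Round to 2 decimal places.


TDR = Q_max / Q_min
TDR = 2888 / 176 = 16.41


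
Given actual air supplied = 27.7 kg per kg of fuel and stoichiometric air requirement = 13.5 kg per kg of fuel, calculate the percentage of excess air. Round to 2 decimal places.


Excess air = actual - stoichiometric = 27.7 - 13.5 = 14.20 kg/kg fuel
Excess air % = (excess / stoich) * 100 = (14.20 / 13.5) * 100 = 105.19%


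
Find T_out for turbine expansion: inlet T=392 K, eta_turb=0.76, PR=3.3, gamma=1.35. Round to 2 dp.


T_out = T_in * (1 - eta * (1 - PR^(-(gamma-1)/gamma)))
Exponent = -(1.35-1)/1.35 = -0.25925926
PR^exp = 3.3^(-0.25925926) = 0.73378775
Factor = 1 - 0.76*(1 - 0.73378775) = 0.79767869
T_out = 392 * 0.79767869 = 312.69 K


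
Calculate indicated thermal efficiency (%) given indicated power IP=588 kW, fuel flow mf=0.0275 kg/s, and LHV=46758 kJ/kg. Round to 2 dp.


eta_ith = (IP / (mf * LHV)) * 100
Denominator = 0.0275 * 46758 = 1285.8450 kW
eta_ith = (588 / 1285.8450) * 100 = 45.73%


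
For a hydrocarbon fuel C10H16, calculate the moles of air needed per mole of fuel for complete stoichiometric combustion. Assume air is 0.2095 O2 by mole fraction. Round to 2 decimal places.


Balanced combustion: C10H16 + 14 O2 -> 10 CO2 + 8 H2O
O2 needed = C + H/4 = 10 + 16/4 = 14.00 moles
Air moles = O2 / 0.2095 = 14.00 / 0.2095 = 66.83 moles air


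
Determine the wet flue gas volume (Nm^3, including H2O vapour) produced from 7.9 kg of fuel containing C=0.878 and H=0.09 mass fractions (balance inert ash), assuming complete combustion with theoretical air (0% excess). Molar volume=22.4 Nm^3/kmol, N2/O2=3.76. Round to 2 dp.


Per kg fuel: CO2 = (C/12 kmol)*22.4 = (0.878/12)*22.4 = 1.63893 Nm^3
Per kg fuel: H2O = (H/2 kmol)*22.4 = (0.09/2)*22.4 = 1.00800 Nm^3
O2 needed per kg fuel = C/12 + H/4 = 0.878/12 + 0.09/4 = 0.09566667 kmol
Per kg fuel: N2 = O2*3.76*22.4 = 0.09566667*3.76*22.4 = 8.05743 Nm^3
Total per kg = 1.63893 + 1.00800 + 8.05743 = 10.70436 Nm^3
Total = 10.70436 * 7.9 = 84.56 Nm^3


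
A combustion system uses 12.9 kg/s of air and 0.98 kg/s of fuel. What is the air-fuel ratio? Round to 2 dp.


AFR = m_air / m_fuel
AFR = 12.9 / 0.98 = 13.16


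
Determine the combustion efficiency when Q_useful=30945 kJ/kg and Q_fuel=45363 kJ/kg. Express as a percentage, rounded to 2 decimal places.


Efficiency = (Q_useful / Q_fuel) * 100
Efficiency = (30945 / 45363) * 100
Efficiency = 0.6822 * 100 = 68.22%


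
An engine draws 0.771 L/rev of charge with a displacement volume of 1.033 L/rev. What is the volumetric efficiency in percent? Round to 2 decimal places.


eta_v = (V_actual / V_disp) * 100
Ratio = 0.771 / 1.033 = 0.7464
eta_v = 0.7464 * 100 = 74.64%


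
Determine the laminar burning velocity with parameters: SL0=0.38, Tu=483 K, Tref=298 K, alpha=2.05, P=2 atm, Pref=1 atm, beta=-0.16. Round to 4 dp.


SL = SL0 * (Tu/Tref)^alpha * (P/Pref)^beta
T ratio = 483/298 = 1.62080537
(T ratio)^alpha = 1.62080537^2.05 = 2.691214
(P/Pref)^beta = 2^(-0.16) = 0.895025
SL = 0.38 * 2.691214 * 0.895025 = 0.9153 m/s


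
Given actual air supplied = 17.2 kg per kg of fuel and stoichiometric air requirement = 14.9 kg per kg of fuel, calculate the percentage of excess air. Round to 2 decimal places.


Excess air = actual - stoichiometric = 17.2 - 14.9 = 2.30 kg/kg fuel
Excess air % = (excess / stoich) * 100 = (2.30 / 14.9) * 100 = 15.44%


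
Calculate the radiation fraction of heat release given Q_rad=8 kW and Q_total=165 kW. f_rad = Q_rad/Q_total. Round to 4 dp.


f_rad = Q_rad / Q_total
f_rad = 8 / 165 = 0.0485


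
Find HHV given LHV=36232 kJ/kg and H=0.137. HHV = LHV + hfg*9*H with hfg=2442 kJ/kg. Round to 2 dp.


HHV = LHV + hfg * 9 * H
Water addition = 2442 * 9 * 0.137 = 3010.986 kJ/kg
HHV = 36232 + 3010.986 = 39242.99 kJ/kg


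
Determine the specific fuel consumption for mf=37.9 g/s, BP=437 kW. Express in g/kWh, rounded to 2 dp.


SFC = (mf / BP) * 3600
Rate = 37.9 / 437 = 0.086728 g/(s*kW)
SFC = 0.086728 * 3600 = 312.22 g/kWh


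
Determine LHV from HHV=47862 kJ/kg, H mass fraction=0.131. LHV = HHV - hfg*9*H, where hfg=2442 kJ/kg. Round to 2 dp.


LHV = HHV - hfg * 9 * H
Water correction = 2442 * 9 * 0.131 = 2879.118 kJ/kg
LHV = 47862 - 2879.118 = 44982.88 kJ/kg


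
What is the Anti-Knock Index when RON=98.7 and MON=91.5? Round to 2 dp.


AKI = (RON + MON) / 2
AKI = (98.7 + 91.5) / 2
AKI = 190.2 / 2 = 95.10


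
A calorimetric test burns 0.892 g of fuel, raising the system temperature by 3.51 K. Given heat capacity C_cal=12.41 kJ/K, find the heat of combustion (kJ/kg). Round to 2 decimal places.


Hc = C_cal * delta_T / m_fuel
Q_released = 12.41 * 3.51 = 43.5591 kJ
m_fuel = 0.892 g = 0.892/1000 kg = 0.000892 kg
Hc = 43.5591 / 0.000892 = 48833.07 kJ/kg


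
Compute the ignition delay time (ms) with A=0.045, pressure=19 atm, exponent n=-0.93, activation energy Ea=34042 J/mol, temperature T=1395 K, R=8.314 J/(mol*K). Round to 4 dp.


tau = A * P^n * exp(Ea/(R*T))
P^n = 19^(-0.93) = 0.06467838
Ea/(R*T) = 34042/(8.314*1395) = 2.935154
exp(Ea/(R*T)) = 18.824395
tau = 0.045 * 0.06467838 * 18.824395 = 0.0548 ms


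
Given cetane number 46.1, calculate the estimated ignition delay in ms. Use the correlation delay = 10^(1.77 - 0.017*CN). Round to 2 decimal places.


delay = 10^(1.77 - 0.017*CN)
Exponent = 1.77 - 0.017*46.1 = 0.9863
delay = 10^0.9863 = 9.69 ms


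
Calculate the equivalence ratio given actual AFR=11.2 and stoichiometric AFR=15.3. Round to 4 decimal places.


phi = AFR_stoich / AFR_actual
phi = 15.3 / 11.2 = 1.3661


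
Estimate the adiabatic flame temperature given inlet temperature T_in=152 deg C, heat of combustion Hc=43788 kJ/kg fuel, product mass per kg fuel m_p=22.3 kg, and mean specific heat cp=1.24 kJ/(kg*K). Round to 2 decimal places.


T_ad = T_in + Hc / (m_p * cp)
Denominator = 22.3 * 1.24 = 27.6520
Temperature rise = 43788 / 27.6520 = 1583.54 K
T_ad = 152 + 1583.54 = 1735.54 deg C


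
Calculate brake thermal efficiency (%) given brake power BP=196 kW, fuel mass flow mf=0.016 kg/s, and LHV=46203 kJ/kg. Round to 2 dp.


eta_BTE = (BP / (mf * LHV)) * 100
Denominator = 0.016 * 46203 = 739.2480 kW
eta_BTE = (196 / 739.2480) * 100 = 26.51%


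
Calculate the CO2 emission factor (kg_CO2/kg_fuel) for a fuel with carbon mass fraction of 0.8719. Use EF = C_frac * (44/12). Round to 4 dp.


EF = C_frac * (M_CO2 / M_C)
EF = 0.8719 * (44/12)
EF = 0.8719 * 3.666667 = 3.1970 kg_CO2/kg_fuel


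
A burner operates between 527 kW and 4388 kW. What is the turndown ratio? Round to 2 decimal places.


TDR = Q_max / Q_min
TDR = 4388 / 527 = 8.33


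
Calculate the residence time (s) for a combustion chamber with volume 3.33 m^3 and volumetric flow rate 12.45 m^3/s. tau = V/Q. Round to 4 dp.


tau = V / Q_flow
tau = 3.33 / 12.45 = 0.2675 s


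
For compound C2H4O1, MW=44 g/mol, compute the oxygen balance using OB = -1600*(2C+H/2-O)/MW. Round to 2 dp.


OB = -1600 * (2C + H/2 - O) / MW
Inner = 2*2 + 4/2 - 1 = 5.00
OB = -1600 * 5.00 / 44 = -181.82%


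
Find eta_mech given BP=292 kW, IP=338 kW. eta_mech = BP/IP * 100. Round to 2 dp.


eta_mech = (BP / IP) * 100
Ratio = 292 / 338 = 0.8639
eta_mech = 0.8639 * 100 = 86.39%


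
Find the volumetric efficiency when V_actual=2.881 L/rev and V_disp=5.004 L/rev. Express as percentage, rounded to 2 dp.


eta_v = (V_actual / V_disp) * 100
Ratio = 2.881 / 5.004 = 0.5757
eta_v = 0.5757 * 100 = 57.57%


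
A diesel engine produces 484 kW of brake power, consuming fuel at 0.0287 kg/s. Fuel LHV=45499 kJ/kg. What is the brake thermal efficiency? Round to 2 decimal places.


eta_BTE = (BP / (mf * LHV)) * 100
Denominator = 0.0287 * 45499 = 1305.8213 kW
eta_BTE = (484 / 1305.8213) * 100 = 37.06%


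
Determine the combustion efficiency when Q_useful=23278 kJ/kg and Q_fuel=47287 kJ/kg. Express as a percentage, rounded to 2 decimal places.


Efficiency = (Q_useful / Q_fuel) * 100
Efficiency = (23278 / 47287) * 100
Efficiency = 0.4923 * 100 = 49.23%


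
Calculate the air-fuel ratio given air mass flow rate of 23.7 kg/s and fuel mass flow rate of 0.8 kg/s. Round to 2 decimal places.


AFR = m_air / m_fuel
AFR = 23.7 / 0.8 = 29.63


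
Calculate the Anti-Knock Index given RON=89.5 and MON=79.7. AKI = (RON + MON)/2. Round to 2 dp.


AKI = (RON + MON) / 2
AKI = (89.5 + 79.7) / 2
AKI = 169.2 / 2 = 84.60


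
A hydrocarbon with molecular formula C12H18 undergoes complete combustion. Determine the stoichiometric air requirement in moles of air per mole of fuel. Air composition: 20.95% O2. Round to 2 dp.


Balanced combustion: C12H18 + 16.5 O2 -> 12 CO2 + 9 H2O
O2 needed = C + H/4 = 12 + 18/4 = 16.50 moles
Air moles = O2 / 0.2095 = 16.50 / 0.2095 = 78.76 moles air


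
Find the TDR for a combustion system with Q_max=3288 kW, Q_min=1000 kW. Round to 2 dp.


TDR = Q_max / Q_min
TDR = 3288 / 1000 = 3.29


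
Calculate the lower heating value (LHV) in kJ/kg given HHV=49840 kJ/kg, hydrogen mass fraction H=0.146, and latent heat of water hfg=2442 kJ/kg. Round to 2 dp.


LHV = HHV - hfg * 9 * H
Water correction = 2442 * 9 * 0.146 = 3208.788 kJ/kg
LHV = 49840 - 3208.788 = 46631.21 kJ/kg


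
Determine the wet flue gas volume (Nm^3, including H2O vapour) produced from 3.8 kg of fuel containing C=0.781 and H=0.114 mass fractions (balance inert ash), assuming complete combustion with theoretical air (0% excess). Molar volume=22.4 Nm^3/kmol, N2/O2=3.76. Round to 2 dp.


Per kg fuel: CO2 = (C/12 kmol)*22.4 = (0.781/12)*22.4 = 1.45787 Nm^3
Per kg fuel: H2O = (H/2 kmol)*22.4 = (0.114/2)*22.4 = 1.27680 Nm^3
O2 needed per kg fuel = C/12 + H/4 = 0.781/12 + 0.114/4 = 0.09358333 kmol
Per kg fuel: N2 = O2*3.76*22.4 = 0.09358333*3.76*22.4 = 7.88196 Nm^3
Total per kg = 1.45787 + 1.27680 + 7.88196 = 10.61663 Nm^3
Total = 10.61663 * 3.8 = 40.34 Nm^3


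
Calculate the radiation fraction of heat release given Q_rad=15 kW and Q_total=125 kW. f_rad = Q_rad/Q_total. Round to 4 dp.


f_rad = Q_rad / Q_total
f_rad = 15 / 125 = 0.1200


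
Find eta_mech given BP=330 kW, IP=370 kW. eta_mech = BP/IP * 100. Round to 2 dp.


eta_mech = (BP / IP) * 100
Ratio = 330 / 370 = 0.8919
eta_mech = 0.8919 * 100 = 89.19%


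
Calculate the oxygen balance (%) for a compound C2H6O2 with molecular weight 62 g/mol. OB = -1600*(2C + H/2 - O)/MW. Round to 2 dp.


OB = -1600 * (2C + H/2 - O) / MW
Inner = 2*2 + 6/2 - 2 = 5.00
OB = -1600 * 5.00 / 62 = -129.03%


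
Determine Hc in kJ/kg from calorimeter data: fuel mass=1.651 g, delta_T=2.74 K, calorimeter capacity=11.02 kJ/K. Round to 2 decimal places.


Hc = C_cal * delta_T / m_fuel
Q_released = 11.02 * 2.74 = 30.1948 kJ
m_fuel = 1.651 g = 1.651/1000 kg = 0.001651 kg
Hc = 30.1948 / 0.001651 = 18288.79 kJ/kg


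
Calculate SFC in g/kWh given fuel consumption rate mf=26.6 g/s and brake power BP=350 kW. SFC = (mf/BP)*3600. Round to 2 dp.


SFC = (mf / BP) * 3600
Rate = 26.6 / 350 = 0.076000 g/(s*kW)
SFC = 0.076000 * 3600 = 273.60 g/kWh


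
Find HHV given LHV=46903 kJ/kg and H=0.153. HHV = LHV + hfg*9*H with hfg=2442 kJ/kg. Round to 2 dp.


HHV = LHV + hfg * 9 * H
Water addition = 2442 * 9 * 0.153 = 3362.634 kJ/kg
HHV = 46903 + 3362.634 = 50265.63 kJ/kg


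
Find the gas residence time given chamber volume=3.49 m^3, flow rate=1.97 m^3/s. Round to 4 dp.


tau = V / Q_flow
tau = 3.49 / 1.97 = 1.7716 s


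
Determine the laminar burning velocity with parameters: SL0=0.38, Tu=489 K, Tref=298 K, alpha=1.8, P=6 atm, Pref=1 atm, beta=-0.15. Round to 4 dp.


SL = SL0 * (Tu/Tref)^alpha * (P/Pref)^beta
T ratio = 489/298 = 1.64093960
(T ratio)^alpha = 1.64093960^1.8 = 2.438747
(P/Pref)^beta = 6^(-0.15) = 0.764324
SL = 0.38 * 2.438747 * 0.764324 = 0.7083 m/s


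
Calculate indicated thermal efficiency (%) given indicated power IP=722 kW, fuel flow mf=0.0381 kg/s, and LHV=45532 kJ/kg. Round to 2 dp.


eta_ith = (IP / (mf * LHV)) * 100
Denominator = 0.0381 * 45532 = 1734.7692 kW
eta_ith = (722 / 1734.7692) * 100 = 41.62%


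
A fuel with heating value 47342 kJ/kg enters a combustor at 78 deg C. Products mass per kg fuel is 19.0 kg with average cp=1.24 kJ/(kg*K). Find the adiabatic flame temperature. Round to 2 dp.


T_ad = T_in + Hc / (m_p * cp)
Denominator = 19.0 * 1.24 = 23.5600
Temperature rise = 47342 / 23.5600 = 2009.42 K
T_ad = 78 + 2009.42 = 2087.42 deg C


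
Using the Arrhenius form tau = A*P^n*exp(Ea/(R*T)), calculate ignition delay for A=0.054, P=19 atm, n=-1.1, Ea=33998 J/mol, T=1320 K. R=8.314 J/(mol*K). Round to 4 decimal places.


tau = A * P^n * exp(Ea/(R*T))
P^n = 19^(-1.1) = 0.03920767
Ea/(R*T) = 33998/(8.314*1320) = 3.097914
exp(Ea/(R*T)) = 22.151704
tau = 0.054 * 0.03920767 * 22.151704 = 0.0469 ms


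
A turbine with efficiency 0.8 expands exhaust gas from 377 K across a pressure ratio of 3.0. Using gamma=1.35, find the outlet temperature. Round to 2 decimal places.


T_out = T_in * (1 - eta * (1 - PR^(-(gamma-1)/gamma)))
Exponent = -(1.35-1)/1.35 = -0.25925926
PR^exp = 3.0^(-0.25925926) = 0.75214556
Factor = 1 - 0.8*(1 - 0.75214556) = 0.80171645
T_out = 377 * 0.80171645 = 302.25 K


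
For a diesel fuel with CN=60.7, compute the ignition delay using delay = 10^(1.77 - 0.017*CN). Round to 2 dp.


delay = 10^(1.77 - 0.017*CN)
Exponent = 1.77 - 0.017*60.7 = 0.7381
delay = 10^0.7381 = 5.47 ms


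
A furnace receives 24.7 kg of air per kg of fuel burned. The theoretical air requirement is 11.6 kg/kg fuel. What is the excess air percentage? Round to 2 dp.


Excess air = actual - stoichiometric = 24.7 - 11.6 = 13.10 kg/kg fuel
Excess air % = (excess / stoich) * 100 = (13.10 / 11.6) * 100 = 112.93%


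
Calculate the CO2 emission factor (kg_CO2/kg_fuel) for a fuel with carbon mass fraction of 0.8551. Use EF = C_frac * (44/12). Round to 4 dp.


EF = C_frac * (M_CO2 / M_C)
EF = 0.8551 * (44/12)
EF = 0.8551 * 3.666667 = 3.1354 kg_CO2/kg_fuel


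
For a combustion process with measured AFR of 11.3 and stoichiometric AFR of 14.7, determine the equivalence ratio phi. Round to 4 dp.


phi = AFR_stoich / AFR_actual
phi = 14.7 / 11.3 = 1.3009


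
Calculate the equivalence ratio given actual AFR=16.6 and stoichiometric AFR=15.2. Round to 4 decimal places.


phi = AFR_stoich / AFR_actual
phi = 15.2 / 16.6 = 0.9157


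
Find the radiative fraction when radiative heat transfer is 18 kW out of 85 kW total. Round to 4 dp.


f_rad = Q_rad / Q_total
f_rad = 18 / 85 = 0.2118


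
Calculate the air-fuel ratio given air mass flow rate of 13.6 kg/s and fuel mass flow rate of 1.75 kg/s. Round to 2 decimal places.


AFR = m_air / m_fuel
AFR = 13.6 / 1.75 = 7.77


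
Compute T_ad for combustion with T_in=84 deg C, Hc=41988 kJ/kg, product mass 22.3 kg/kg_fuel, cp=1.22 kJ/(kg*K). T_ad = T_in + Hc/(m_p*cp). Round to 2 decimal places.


T_ad = T_in + Hc / (m_p * cp)
Denominator = 22.3 * 1.22 = 27.2060
Temperature rise = 41988 / 27.2060 = 1543.34 K
T_ad = 84 + 1543.34 = 1627.34 deg C


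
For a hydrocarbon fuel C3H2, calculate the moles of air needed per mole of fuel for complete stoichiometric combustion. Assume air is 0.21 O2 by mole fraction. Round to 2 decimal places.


Balanced combustion: C3H2 + 3.5 O2 -> 3 CO2 + 1 H2O
O2 needed = C + H/4 = 3 + 2/4 = 3.50 moles
Air moles = O2 / 0.21 = 3.50 / 0.21 = 16.67 moles air


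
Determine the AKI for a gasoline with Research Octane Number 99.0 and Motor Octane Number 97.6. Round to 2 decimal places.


AKI = (RON + MON) / 2
AKI = (99.0 + 97.6) / 2
AKI = 196.6 / 2 = 98.30


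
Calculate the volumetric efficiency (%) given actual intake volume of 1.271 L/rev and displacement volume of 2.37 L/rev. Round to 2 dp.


eta_v = (V_actual / V_disp) * 100
Ratio = 1.271 / 2.37 = 0.5363
eta_v = 0.5363 * 100 = 53.63%


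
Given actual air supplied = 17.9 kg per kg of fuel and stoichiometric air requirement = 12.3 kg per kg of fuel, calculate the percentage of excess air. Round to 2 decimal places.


Excess air = actual - stoichiometric = 17.9 - 12.3 = 5.60 kg/kg fuel
Excess air % = (excess / stoich) * 100 = (5.60 / 12.3) * 100 = 45.53%


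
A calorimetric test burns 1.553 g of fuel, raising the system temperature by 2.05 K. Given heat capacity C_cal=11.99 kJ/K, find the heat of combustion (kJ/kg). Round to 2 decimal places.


Hc = C_cal * delta_T / m_fuel
Q_released = 11.99 * 2.05 = 24.5795 kJ
m_fuel = 1.553 g = 1.553/1000 kg = 0.001553 kg
Hc = 24.5795 / 0.001553 = 15827.11 kJ/kg


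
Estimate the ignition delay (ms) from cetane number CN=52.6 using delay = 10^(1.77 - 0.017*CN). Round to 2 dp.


delay = 10^(1.77 - 0.017*CN)
Exponent = 1.77 - 0.017*52.6 = 0.8758
delay = 10^0.8758 = 7.51 ms


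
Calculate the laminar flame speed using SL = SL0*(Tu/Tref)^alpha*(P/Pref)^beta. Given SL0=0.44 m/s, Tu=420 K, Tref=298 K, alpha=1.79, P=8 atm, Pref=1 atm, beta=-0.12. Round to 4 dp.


SL = SL0 * (Tu/Tref)^alpha * (P/Pref)^beta
T ratio = 420/298 = 1.40939597
(T ratio)^alpha = 1.40939597^1.79 = 1.848286
(P/Pref)^beta = 8^(-0.12) = 0.779165
SL = 0.44 * 1.848286 * 0.779165 = 0.6337 m/s


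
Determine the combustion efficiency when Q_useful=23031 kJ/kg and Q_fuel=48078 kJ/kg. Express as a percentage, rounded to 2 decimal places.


Efficiency = (Q_useful / Q_fuel) * 100
Efficiency = (23031 / 48078) * 100
Efficiency = 0.4790 * 100 = 47.90%


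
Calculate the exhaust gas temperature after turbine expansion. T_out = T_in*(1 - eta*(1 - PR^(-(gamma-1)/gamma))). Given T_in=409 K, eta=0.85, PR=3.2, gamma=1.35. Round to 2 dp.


T_out = T_in * (1 - eta * (1 - PR^(-(gamma-1)/gamma)))
Exponent = -(1.35-1)/1.35 = -0.25925926
PR^exp = 3.2^(-0.25925926) = 0.73966521
Factor = 1 - 0.85*(1 - 0.73966521) = 0.77871543
T_out = 409 * 0.77871543 = 318.49 K


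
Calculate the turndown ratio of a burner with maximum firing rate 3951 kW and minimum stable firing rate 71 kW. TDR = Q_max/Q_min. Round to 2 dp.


TDR = Q_max / Q_min
TDR = 3951 / 71 = 55.65


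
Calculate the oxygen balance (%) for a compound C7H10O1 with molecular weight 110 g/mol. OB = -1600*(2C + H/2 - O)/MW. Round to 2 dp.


OB = -1600 * (2C + H/2 - O) / MW
Inner = 2*7 + 10/2 - 1 = 18.00
OB = -1600 * 18.00 / 110 = -261.82%


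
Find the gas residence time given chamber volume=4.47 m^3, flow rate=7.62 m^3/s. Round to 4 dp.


tau = V / Q_flow
tau = 4.47 / 7.62 = 0.5866 s


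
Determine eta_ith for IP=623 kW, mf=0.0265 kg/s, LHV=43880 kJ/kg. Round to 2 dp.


eta_ith = (IP / (mf * LHV)) * 100
Denominator = 0.0265 * 43880 = 1162.8200 kW
eta_ith = (623 / 1162.8200) * 100 = 53.58%


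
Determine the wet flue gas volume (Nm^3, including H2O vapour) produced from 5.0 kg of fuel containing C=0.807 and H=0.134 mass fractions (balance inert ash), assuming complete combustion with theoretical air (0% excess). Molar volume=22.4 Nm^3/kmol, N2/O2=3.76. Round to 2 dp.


Per kg fuel: CO2 = (C/12 kmol)*22.4 = (0.807/12)*22.4 = 1.50640 Nm^3
Per kg fuel: H2O = (H/2 kmol)*22.4 = (0.134/2)*22.4 = 1.50080 Nm^3
O2 needed per kg fuel = C/12 + H/4 = 0.807/12 + 0.134/4 = 0.10075000 kmol
Per kg fuel: N2 = O2*3.76*22.4 = 0.10075000*3.76*22.4 = 8.48557 Nm^3
Total per kg = 1.50640 + 1.50080 + 8.48557 = 11.49277 Nm^3
Total = 11.49277 * 5.0 = 57.46 Nm^3


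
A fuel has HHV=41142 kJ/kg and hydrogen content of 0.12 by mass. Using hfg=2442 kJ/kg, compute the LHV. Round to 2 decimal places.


LHV = HHV - hfg * 9 * H
Water correction = 2442 * 9 * 0.12 = 2637.360 kJ/kg
LHV = 41142 - 2637.360 = 38504.64 kJ/kg


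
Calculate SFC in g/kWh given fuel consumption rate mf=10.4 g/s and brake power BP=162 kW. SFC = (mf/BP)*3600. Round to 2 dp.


SFC = (mf / BP) * 3600
Rate = 10.4 / 162 = 0.064198 g/(s*kW)
SFC = 0.064198 * 3600 = 231.11 g/kWh


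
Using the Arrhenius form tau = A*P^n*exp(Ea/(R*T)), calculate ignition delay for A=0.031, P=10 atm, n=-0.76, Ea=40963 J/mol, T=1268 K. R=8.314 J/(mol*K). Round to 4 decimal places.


tau = A * P^n * exp(Ea/(R*T))
P^n = 10^(-0.76) = 0.17378008
Ea/(R*T) = 40963/(8.314*1268) = 3.885639
exp(Ea/(R*T)) = 48.698065
tau = 0.031 * 0.17378008 * 48.698065 = 0.2623 ms


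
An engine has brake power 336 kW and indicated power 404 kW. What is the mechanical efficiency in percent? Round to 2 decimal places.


eta_mech = (BP / IP) * 100
Ratio = 336 / 404 = 0.8317
eta_mech = 0.8317 * 100 = 83.17%


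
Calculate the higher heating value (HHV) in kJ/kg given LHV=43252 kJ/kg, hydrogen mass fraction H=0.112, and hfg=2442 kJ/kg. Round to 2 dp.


HHV = LHV + hfg * 9 * H
Water addition = 2442 * 9 * 0.112 = 2461.536 kJ/kg
HHV = 43252 + 2461.536 = 45713.54 kJ/kg


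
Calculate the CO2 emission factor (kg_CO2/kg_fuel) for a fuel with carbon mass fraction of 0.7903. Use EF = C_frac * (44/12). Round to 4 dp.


EF = C_frac * (M_CO2 / M_C)
EF = 0.7903 * (44/12)
EF = 0.7903 * 3.666667 = 2.8978 kg_CO2/kg_fuel


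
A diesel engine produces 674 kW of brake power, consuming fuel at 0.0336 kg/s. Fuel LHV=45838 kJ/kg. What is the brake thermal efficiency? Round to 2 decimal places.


eta_BTE = (BP / (mf * LHV)) * 100
Denominator = 0.0336 * 45838 = 1540.1568 kW
eta_BTE = (674 / 1540.1568) * 100 = 43.76%


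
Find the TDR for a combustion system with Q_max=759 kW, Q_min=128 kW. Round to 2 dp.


TDR = Q_max / Q_min
TDR = 759 / 128 = 5.93


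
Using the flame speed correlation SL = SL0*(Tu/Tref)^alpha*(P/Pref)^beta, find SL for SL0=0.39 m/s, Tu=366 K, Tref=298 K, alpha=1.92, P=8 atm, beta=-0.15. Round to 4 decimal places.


SL = SL0 * (Tu/Tref)^alpha * (P/Pref)^beta
T ratio = 366/298 = 1.22818792
(T ratio)^alpha = 1.22818792^1.92 = 1.483845
(P/Pref)^beta = 8^(-0.15) = 0.732043
SL = 0.39 * 1.483845 * 0.732043 = 0.4236 m/s


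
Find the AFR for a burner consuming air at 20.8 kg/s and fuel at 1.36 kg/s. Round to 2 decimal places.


AFR = m_air / m_fuel
AFR = 20.8 / 1.36 = 15.29


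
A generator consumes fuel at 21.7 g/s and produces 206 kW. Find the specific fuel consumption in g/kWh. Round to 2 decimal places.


SFC = (mf / BP) * 3600
Rate = 21.7 / 206 = 0.105340 g/(s*kW)
SFC = 0.105340 * 3600 = 379.22 g/kWh


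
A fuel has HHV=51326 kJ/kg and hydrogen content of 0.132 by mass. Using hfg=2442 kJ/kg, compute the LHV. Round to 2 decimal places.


LHV = HHV - hfg * 9 * H
Water correction = 2442 * 9 * 0.132 = 2901.096 kJ/kg
LHV = 51326 - 2901.096 = 48424.90 kJ/kg


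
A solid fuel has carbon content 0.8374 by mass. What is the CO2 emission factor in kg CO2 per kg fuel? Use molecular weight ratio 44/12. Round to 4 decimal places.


EF = C_frac * (M_CO2 / M_C)
EF = 0.8374 * (44/12)
EF = 0.8374 * 3.666667 = 3.0705 kg_CO2/kg_fuel


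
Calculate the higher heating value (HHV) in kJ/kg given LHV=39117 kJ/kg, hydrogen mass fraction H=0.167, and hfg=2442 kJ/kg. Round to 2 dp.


HHV = LHV + hfg * 9 * H
Water addition = 2442 * 9 * 0.167 = 3670.326 kJ/kg
HHV = 39117 + 3670.326 = 42787.33 kJ/kg


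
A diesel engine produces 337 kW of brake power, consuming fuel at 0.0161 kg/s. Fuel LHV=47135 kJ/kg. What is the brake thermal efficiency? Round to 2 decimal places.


eta_BTE = (BP / (mf * LHV)) * 100
Denominator = 0.0161 * 47135 = 758.8735 kW
eta_BTE = (337 / 758.8735) * 100 = 44.41%


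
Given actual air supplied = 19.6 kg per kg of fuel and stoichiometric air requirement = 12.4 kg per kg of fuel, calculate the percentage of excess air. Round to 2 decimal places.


Excess air = actual - stoichiometric = 19.6 - 12.4 = 7.20 kg/kg fuel
Excess air % = (excess / stoich) * 100 = (7.20 / 12.4) * 100 = 58.06%


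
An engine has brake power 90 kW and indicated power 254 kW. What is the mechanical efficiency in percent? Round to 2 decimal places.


eta_mech = (BP / IP) * 100
Ratio = 90 / 254 = 0.3543
eta_mech = 0.3543 * 100 = 35.43%


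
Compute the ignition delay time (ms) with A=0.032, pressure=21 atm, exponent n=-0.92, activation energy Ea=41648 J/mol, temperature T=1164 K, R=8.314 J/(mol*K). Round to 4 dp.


tau = A * P^n * exp(Ea/(R*T))
P^n = 21^(-0.92) = 0.06075167
Ea/(R*T) = 41648/(8.314*1164) = 4.303593
exp(Ea/(R*T)) = 73.965042
tau = 0.032 * 0.06075167 * 73.965042 = 0.1438 ms


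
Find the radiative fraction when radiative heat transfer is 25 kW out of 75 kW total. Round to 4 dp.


f_rad = Q_rad / Q_total
f_rad = 25 / 75 = 0.3333


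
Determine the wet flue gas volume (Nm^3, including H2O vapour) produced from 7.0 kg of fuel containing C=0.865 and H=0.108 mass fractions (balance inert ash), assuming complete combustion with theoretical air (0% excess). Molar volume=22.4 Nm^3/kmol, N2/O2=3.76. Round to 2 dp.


Per kg fuel: CO2 = (C/12 kmol)*22.4 = (0.865/12)*22.4 = 1.61467 Nm^3
Per kg fuel: H2O = (H/2 kmol)*22.4 = (0.108/2)*22.4 = 1.20960 Nm^3
O2 needed per kg fuel = C/12 + H/4 = 0.865/12 + 0.108/4 = 0.09908333 kmol
Per kg fuel: N2 = O2*3.76*22.4 = 0.09908333*3.76*22.4 = 8.34519 Nm^3
Total per kg = 1.61467 + 1.20960 + 8.34519 = 11.16946 Nm^3
Total = 11.16946 * 7.0 = 78.19 Nm^3


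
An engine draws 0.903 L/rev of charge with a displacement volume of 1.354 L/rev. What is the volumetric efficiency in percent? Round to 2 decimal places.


eta_v = (V_actual / V_disp) * 100
Ratio = 0.903 / 1.354 = 0.6669
eta_v = 0.6669 * 100 = 66.69%


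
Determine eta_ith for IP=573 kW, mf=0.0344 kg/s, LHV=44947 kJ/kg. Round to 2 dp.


eta_ith = (IP / (mf * LHV)) * 100
Denominator = 0.0344 * 44947 = 1546.1768 kW
eta_ith = (573 / 1546.1768) * 100 = 37.06%


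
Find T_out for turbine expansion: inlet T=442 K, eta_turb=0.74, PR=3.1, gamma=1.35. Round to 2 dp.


T_out = T_in * (1 - eta * (1 - PR^(-(gamma-1)/gamma)))
Exponent = -(1.35-1)/1.35 = -0.25925926
PR^exp = 3.1^(-0.25925926) = 0.74577862
Factor = 1 - 0.74*(1 - 0.74577862) = 0.81187618
T_out = 442 * 0.81187618 = 358.85 K


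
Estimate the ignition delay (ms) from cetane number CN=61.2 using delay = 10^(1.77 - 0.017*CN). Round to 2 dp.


delay = 10^(1.77 - 0.017*CN)
Exponent = 1.77 - 0.017*61.2 = 0.7296
delay = 10^0.7296 = 5.37 ms


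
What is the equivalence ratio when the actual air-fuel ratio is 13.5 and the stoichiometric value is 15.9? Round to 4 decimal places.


phi = AFR_stoich / AFR_actual
phi = 15.9 / 13.5 = 1.1778


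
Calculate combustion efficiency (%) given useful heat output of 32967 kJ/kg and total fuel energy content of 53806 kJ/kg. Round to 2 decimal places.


Efficiency = (Q_useful / Q_fuel) * 100
Efficiency = (32967 / 53806) * 100
Efficiency = 0.6127 * 100 = 61.27%


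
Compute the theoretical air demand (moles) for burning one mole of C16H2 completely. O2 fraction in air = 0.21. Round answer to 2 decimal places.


Balanced combustion: C16H2 + 16.5 O2 -> 16 CO2 + 1 H2O
O2 needed = C + H/4 = 16 + 2/4 = 16.50 moles
Air moles = O2 / 0.21 = 16.50 / 0.21 = 78.57 moles air


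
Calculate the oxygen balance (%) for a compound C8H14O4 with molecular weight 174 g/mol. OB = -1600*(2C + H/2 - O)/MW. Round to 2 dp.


OB = -1600 * (2C + H/2 - O) / MW
Inner = 2*8 + 14/2 - 4 = 19.00
OB = -1600 * 19.00 / 174 = -174.71%


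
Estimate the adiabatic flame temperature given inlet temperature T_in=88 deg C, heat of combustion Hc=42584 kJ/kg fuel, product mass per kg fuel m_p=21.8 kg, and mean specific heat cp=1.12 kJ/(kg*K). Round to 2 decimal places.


T_ad = T_in + Hc / (m_p * cp)
Denominator = 21.8 * 1.12 = 24.4160
Temperature rise = 42584 / 24.4160 = 1744.10 K
T_ad = 88 + 1744.10 = 1832.10 deg C


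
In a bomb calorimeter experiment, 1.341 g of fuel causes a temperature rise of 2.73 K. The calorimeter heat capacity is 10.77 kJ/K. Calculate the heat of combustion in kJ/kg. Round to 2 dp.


Hc = C_cal * delta_T / m_fuel
Q_released = 10.77 * 2.73 = 29.4021 kJ
m_fuel = 1.341 g = 1.341/1000 kg = 0.001341 kg
Hc = 29.4021 / 0.001341 = 21925.50 kJ/kg


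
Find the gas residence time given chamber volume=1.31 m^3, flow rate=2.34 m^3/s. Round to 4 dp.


tau = V / Q_flow
tau = 1.31 / 2.34 = 0.5598 s


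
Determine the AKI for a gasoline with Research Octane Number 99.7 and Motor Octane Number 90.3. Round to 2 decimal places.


AKI = (RON + MON) / 2
AKI = (99.7 + 90.3) / 2
AKI = 190.0 / 2 = 95.00


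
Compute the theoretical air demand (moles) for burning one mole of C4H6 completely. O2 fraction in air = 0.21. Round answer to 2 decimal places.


Balanced combustion: C4H6 + 5.5 O2 -> 4 CO2 + 3 H2O
O2 needed = C + H/4 = 4 + 6/4 = 5.50 moles
Air moles = O2 / 0.21 = 5.50 / 0.21 = 26.19 moles air


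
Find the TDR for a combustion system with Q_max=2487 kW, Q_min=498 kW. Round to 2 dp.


TDR = Q_max / Q_min
TDR = 2487 / 498 = 4.99


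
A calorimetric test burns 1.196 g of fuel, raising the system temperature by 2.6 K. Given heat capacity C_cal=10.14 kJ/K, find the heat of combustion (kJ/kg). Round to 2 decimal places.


Hc = C_cal * delta_T / m_fuel
Q_released = 10.14 * 2.6 = 26.3640 kJ
m_fuel = 1.196 g = 1.196/1000 kg = 0.001196 kg
Hc = 26.3640 / 0.001196 = 22043.48 kJ/kg


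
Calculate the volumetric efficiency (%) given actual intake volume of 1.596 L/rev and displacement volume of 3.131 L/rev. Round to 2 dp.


eta_v = (V_actual / V_disp) * 100
Ratio = 1.596 / 3.131 = 0.5097
eta_v = 0.5097 * 100 = 50.97%


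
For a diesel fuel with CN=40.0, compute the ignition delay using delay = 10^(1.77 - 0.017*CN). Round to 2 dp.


delay = 10^(1.77 - 0.017*CN)
Exponent = 1.77 - 0.017*40.0 = 1.0900
delay = 10^1.0900 = 12.30 ms


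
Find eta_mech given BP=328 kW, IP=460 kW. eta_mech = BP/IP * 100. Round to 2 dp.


eta_mech = (BP / IP) * 100
Ratio = 328 / 460 = 0.7130
eta_mech = 0.7130 * 100 = 71.30%


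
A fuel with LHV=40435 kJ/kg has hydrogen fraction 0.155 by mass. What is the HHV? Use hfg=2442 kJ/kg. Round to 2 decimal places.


HHV = LHV + hfg * 9 * H
Water addition = 2442 * 9 * 0.155 = 3406.590 kJ/kg
HHV = 40435 + 3406.590 = 43841.59 kJ/kg


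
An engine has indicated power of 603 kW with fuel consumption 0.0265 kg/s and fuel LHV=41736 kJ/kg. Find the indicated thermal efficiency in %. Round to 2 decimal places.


eta_ith = (IP / (mf * LHV)) * 100
Denominator = 0.0265 * 41736 = 1106.0040 kW
eta_ith = (603 / 1106.0040) * 100 = 54.52%


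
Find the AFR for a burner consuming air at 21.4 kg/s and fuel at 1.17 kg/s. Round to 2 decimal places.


AFR = m_air / m_fuel
AFR = 21.4 / 1.17 = 18.29


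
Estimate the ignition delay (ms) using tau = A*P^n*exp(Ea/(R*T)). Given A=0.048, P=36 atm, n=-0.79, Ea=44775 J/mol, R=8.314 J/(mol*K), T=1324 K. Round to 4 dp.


tau = A * P^n * exp(Ea/(R*T))
P^n = 36^(-0.79) = 0.05895505
Ea/(R*T) = 44775/(8.314*1324) = 4.067594
exp(Ea/(R*T)) = 58.416239
tau = 0.048 * 0.05895505 * 58.416239 = 0.1653 ms


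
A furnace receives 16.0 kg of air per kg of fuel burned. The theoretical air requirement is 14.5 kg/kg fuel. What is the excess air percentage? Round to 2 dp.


Excess air = actual - stoichiometric = 16.0 - 14.5 = 1.50 kg/kg fuel
Excess air % = (excess / stoich) * 100 = (1.50 / 14.5) * 100 = 10.34%


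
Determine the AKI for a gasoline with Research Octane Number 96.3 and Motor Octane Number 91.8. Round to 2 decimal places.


AKI = (RON + MON) / 2
AKI = (96.3 + 91.8) / 2
AKI = 188.1 / 2 = 94.05


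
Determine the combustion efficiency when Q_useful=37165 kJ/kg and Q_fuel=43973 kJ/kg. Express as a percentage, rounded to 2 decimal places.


Efficiency = (Q_useful / Q_fuel) * 100
Efficiency = (37165 / 43973) * 100
Efficiency = 0.8452 * 100 = 84.52%


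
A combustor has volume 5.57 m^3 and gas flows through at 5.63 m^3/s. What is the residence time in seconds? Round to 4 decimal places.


tau = V / Q_flow
tau = 5.57 / 5.63 = 0.9893 s


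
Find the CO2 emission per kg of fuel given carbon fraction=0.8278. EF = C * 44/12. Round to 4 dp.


EF = C_frac * (M_CO2 / M_C)
EF = 0.8278 * (44/12)
EF = 0.8278 * 3.666667 = 3.0353 kg_CO2/kg_fuel


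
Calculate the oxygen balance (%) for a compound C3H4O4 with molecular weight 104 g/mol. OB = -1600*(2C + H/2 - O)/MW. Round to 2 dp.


OB = -1600 * (2C + H/2 - O) / MW
Inner = 2*3 + 4/2 - 4 = 4.00
OB = -1600 * 4.00 / 104 = -61.54%


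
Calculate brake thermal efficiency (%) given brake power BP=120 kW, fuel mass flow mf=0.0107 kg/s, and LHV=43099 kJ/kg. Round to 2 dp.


eta_BTE = (BP / (mf * LHV)) * 100
Denominator = 0.0107 * 43099 = 461.1593 kW
eta_BTE = (120 / 461.1593) * 100 = 26.02%


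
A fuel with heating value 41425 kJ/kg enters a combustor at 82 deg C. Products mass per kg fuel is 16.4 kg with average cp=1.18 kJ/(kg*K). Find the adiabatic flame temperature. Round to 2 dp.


T_ad = T_in + Hc / (m_p * cp)
Denominator = 16.4 * 1.18 = 19.3520
Temperature rise = 41425 / 19.3520 = 2140.61 K
T_ad = 82 + 2140.61 = 2222.61 deg C


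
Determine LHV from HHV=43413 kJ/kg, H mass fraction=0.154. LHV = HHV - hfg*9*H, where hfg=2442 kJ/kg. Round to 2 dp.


LHV = HHV - hfg * 9 * H
Water correction = 2442 * 9 * 0.154 = 3384.612 kJ/kg
LHV = 43413 - 3384.612 = 40028.39 kJ/kg


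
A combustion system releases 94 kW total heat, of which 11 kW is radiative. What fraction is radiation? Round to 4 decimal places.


f_rad = Q_rad / Q_total
f_rad = 11 / 94 = 0.1170


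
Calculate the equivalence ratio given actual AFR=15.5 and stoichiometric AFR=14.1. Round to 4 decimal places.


phi = AFR_stoich / AFR_actual
phi = 14.1 / 15.5 = 0.9097


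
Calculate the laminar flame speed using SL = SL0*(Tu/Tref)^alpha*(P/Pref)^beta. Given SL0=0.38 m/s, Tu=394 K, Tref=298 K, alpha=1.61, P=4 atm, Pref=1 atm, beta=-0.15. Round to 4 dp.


SL = SL0 * (Tu/Tref)^alpha * (P/Pref)^beta
T ratio = 394/298 = 1.32214765
(T ratio)^alpha = 1.32214765^1.61 = 1.567692
(P/Pref)^beta = 4^(-0.15) = 0.812252
SL = 0.38 * 1.567692 * 0.812252 = 0.4839 m/s


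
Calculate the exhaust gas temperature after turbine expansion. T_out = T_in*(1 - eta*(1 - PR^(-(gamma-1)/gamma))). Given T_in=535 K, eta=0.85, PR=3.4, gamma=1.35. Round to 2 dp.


T_out = T_in * (1 - eta * (1 - PR^(-(gamma-1)/gamma)))
Exponent = -(1.35-1)/1.35 = -0.25925926
PR^exp = 3.4^(-0.25925926) = 0.72813041
Factor = 1 - 0.85*(1 - 0.72813041) = 0.76891085
T_out = 535 * 0.76891085 = 411.37 K


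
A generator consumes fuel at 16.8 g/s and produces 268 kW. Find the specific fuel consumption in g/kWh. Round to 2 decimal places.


SFC = (mf / BP) * 3600
Rate = 16.8 / 268 = 0.062687 g/(s*kW)
SFC = 0.062687 * 3600 = 225.67 g/kWh


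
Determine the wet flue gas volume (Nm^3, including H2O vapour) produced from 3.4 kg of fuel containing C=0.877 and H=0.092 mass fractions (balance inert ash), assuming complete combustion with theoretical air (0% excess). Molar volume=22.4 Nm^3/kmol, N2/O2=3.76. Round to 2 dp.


Per kg fuel: CO2 = (C/12 kmol)*22.4 = (0.877/12)*22.4 = 1.63707 Nm^3
Per kg fuel: H2O = (H/2 kmol)*22.4 = (0.092/2)*22.4 = 1.03040 Nm^3
O2 needed per kg fuel = C/12 + H/4 = 0.877/12 + 0.092/4 = 0.09608333 kmol
Per kg fuel: N2 = O2*3.76*22.4 = 0.09608333*3.76*22.4 = 8.09252 Nm^3
Total per kg = 1.63707 + 1.03040 + 8.09252 = 10.75999 Nm^3
Total = 10.75999 * 3.4 = 36.58 Nm^3


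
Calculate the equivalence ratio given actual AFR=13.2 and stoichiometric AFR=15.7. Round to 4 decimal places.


phi = AFR_stoich / AFR_actual
phi = 15.7 / 13.2 = 1.1894


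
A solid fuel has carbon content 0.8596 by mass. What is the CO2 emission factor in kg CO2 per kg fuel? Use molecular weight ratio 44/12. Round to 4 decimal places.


EF = C_frac * (M_CO2 / M_C)
EF = 0.8596 * (44/12)
EF = 0.8596 * 3.666667 = 3.1519 kg_CO2/kg_fuel


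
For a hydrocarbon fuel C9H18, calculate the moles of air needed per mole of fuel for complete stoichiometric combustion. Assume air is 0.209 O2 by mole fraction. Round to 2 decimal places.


Balanced combustion: C9H18 + 13.5 O2 -> 9 CO2 + 9 H2O
O2 needed = C + H/4 = 9 + 18/4 = 13.50 moles
Air moles = O2 / 0.209 = 13.50 / 0.209 = 64.59 moles air


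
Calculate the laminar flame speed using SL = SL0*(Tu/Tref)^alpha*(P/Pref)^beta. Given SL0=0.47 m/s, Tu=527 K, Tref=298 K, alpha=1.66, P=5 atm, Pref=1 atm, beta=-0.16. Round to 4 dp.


SL = SL0 * (Tu/Tref)^alpha * (P/Pref)^beta
T ratio = 527/298 = 1.76845638
(T ratio)^alpha = 1.76845638^1.66 = 2.576360
(P/Pref)^beta = 5^(-0.16) = 0.772974
SL = 0.47 * 2.576360 * 0.772974 = 0.9360 m/s


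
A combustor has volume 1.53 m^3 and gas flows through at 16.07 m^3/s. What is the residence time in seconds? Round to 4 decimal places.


tau = V / Q_flow
tau = 1.53 / 16.07 = 0.0952 s


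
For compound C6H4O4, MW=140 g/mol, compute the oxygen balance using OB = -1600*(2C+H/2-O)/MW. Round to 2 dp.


OB = -1600 * (2C + H/2 - O) / MW
Inner = 2*6 + 4/2 - 4 = 10.00
OB = -1600 * 10.00 / 140 = -114.29%


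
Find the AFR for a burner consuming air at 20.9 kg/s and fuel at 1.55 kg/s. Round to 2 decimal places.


AFR = m_air / m_fuel
AFR = 20.9 / 1.55 = 13.48
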